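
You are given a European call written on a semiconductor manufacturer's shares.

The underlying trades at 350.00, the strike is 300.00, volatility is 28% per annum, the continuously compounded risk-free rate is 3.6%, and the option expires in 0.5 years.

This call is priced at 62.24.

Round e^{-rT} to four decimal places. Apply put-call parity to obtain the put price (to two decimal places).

6.90

exp(−rT) = exp(−0.036·0.5) = 0.9822
Put-call parity: C − P = S − K·e^(−rT) = 350 − 300·0.9822 = 350 − 294.6600 = 55.3400
P = C − (C − P) = 62.24 − (55.3400) = 6.9000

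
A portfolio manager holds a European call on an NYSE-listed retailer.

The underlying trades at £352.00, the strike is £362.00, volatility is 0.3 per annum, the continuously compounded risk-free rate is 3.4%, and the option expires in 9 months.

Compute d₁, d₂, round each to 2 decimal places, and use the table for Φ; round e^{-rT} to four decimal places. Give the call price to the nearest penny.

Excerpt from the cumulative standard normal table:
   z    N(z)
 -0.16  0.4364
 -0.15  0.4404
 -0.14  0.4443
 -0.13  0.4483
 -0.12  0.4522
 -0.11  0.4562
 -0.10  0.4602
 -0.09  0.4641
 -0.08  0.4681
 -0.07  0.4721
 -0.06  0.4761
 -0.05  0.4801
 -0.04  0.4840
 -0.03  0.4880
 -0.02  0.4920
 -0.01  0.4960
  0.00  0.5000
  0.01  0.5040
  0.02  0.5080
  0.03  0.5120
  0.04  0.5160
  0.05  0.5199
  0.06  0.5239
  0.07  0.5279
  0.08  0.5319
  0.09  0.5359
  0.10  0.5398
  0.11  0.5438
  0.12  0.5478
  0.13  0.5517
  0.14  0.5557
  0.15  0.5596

£36.04

T = 0.75;  σ√T = 0.2598
d₁ = [ln(352/362) + (0.034 + 0.3²/2)·0.75] / 0.2598 = [-0.0280 + 0.0592] / 0.2598 = 0.1202 ⇒ 0.12
d₂ = d₁ − σ√T = 0.1202 − 0.2598 = -0.1396 ⇒ -0.14
e^(−rT) = e^(−0.034·0.75) = 0.9748
C = 352·N(0.12) − 362·0.9748·N(-0.14) = 352·0.5478 − 362·0.9748·0.4443 = 192.8256 − 156.7835 = 36.0421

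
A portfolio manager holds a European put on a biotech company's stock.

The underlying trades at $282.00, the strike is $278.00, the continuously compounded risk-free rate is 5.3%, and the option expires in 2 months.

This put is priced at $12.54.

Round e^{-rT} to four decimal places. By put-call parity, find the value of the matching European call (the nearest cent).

$18.99

e^(−rT) = e^(−0.053·0.1667) = 0.9912
Put-call parity: C − P = S − K·e^(−rT) = 282 − 278·0.9912 = 282 − 275.5536 = 6.4464
C = P + (C − P) = 12.54 + (6.4464) = 18.9864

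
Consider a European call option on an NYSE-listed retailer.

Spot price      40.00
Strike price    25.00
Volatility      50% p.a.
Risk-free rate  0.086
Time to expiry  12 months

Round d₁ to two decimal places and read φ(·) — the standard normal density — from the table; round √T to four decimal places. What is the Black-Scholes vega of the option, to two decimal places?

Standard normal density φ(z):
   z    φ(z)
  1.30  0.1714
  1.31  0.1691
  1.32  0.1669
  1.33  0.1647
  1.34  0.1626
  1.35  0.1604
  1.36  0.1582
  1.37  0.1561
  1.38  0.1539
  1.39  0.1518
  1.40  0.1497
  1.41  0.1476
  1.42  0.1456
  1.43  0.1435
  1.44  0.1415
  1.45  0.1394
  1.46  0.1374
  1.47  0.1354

6.33

σ√T = 0.5·√1 = 0.5000
d₁ = [ln(40/25) + (0.086 + 0.5²/2)·1] / 0.5000 = [0.4700 + 0.2110] / 0.5000 = 1.3620 → 1.36
√T = √1 = 1.0000
φ(d₁) = φ(1.36) = 0.1582
vega = S·φ(d₁)·√T = 40·0.1582·1.0000 = 6.3280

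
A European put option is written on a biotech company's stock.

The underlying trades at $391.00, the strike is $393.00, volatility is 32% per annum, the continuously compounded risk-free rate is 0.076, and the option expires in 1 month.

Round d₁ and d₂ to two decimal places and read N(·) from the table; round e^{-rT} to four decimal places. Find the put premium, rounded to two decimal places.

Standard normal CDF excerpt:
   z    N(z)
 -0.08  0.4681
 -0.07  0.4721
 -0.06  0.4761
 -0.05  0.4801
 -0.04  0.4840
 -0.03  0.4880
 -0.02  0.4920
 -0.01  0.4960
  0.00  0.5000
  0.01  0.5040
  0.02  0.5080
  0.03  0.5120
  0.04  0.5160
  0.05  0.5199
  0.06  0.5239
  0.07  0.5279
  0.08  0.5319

$13.79

T = 0.08333;  σ√T = 0.0924
d₁ = [ln(391/393) + (0.076 + ½·0.32²)·0.08333] / (σ√T) = (-0.0051 + 0.0106) / 0.0924 = 0.0595 ⇒ 0.06
d₂ = 0.0595 − 0.0924 = -0.0329 ⇒ -0.03
exp(−rT) = exp(−0.076·0.08333) = 0.9937
N(−d₂) = N(0.03) = 0.5120;  N(−d₁) = N(-0.06) = 0.4761
P = 393·0.9937·0.5120 − 391·0.4761 = 199.9483 − 186.1551 = 13.7932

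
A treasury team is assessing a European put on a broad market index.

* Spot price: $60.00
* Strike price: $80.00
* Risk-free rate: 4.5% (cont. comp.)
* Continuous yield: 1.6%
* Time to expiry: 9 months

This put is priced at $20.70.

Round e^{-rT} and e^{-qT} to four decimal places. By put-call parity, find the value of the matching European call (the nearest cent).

e^(−qT) = e^(−0.016·0.75) = 0.9881;  e^(−rT) = e^(−0.045·0.75) = 0.9668
Put-call parity: C − P = S·e^(−qT) − K·e^(−rT) = 60·0.9881 − 80·0.9668 = 59.2860 − 77.3440 = -18.0580
C = P + (C − P) = 20.70 + (-18.0580) = 2.6420

$2.64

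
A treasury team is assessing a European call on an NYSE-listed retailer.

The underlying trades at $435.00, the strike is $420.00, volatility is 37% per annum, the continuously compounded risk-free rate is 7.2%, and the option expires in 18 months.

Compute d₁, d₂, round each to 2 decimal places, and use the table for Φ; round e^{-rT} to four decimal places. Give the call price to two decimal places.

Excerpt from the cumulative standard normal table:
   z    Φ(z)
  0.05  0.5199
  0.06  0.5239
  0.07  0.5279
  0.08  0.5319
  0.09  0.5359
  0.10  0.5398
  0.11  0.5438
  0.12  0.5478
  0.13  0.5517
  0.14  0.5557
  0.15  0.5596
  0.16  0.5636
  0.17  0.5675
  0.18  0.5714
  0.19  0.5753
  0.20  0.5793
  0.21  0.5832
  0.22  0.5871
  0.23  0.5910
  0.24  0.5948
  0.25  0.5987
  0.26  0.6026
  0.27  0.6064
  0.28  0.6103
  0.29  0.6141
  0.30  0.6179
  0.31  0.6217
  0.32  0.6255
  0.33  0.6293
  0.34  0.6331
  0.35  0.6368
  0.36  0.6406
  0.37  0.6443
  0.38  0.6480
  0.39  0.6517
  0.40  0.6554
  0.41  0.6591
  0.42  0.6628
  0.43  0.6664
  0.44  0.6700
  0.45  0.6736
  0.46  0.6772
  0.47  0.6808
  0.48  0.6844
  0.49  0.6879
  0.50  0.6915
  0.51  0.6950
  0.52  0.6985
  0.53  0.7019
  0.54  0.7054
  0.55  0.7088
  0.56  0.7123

$104.82

σ√T = 0.37·√1.5 = 0.4532
ln(S/K) + (r + σ²/2)T = ln(435/420) + (0.072 + 0.37²/2)·1.5 = 0.0351 + 0.2107 = 0.2458
d₁ = 0.2458 / 0.4532 = 0.5423 → 0.54
d₂ = d₁ − σ√T = 0.5423 − 0.4532 = 0.0892 → 0.09
e^(−rT) = e^(−0.072·1.5) = 0.8976
C = 435·N(0.54) − 420·0.8976·N(0.09) = 435·0.7054 − 420·0.8976·0.5359 = 306.8490 − 202.0300 = 104.8190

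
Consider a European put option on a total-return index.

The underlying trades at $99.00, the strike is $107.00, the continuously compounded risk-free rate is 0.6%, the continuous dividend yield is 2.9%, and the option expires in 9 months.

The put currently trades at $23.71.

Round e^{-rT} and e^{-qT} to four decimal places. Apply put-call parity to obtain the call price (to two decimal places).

e^(−qT) = e^(−0.029·0.75) = 0.9785;  e^(−rT) = e^(−0.006·0.75) = 0.9955
Put-call parity: C − P = S·e^(−qT) − K·e^(−rT) = 99·0.9785 − 107·0.9955 = 96.8715 − 106.5185 = -9.6470
C = P + (C − P) = 23.71 + (-9.6470) = 14.0630

$14.06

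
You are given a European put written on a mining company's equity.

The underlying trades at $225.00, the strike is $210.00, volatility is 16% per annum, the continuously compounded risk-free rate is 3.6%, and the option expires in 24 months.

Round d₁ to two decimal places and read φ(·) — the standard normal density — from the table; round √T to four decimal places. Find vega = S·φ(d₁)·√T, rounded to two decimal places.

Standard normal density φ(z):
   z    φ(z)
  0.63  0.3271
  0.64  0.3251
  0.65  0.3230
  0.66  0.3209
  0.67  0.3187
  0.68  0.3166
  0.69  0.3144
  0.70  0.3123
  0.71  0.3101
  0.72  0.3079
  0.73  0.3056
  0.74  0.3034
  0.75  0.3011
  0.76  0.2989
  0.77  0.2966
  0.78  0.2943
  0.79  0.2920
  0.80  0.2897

96.54

T = 2;  σ√T = 0.2263
ln(S/K) + (r + σ²/2)T = ln(225/210) + (0.036 + 0.16²/2)·2 = 0.0690 + 0.0976 = 0.1666
d₁ = 0.1666 / 0.2263 = 0.7362 ⇒ 0.74
√T = √2 = 1.4142
φ(d₁) = φ(0.74) = 0.3034
vega = S·φ(d₁)·√T = 225·0.3034·1.4142 = 96.5404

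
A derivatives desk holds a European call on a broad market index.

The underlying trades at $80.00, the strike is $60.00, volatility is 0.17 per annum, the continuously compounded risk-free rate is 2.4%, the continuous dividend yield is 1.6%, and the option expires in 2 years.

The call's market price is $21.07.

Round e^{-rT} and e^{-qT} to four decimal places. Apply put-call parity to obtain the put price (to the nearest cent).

$0.78

exp(−qT) = exp(−0.016·2) = 0.9685;  exp(−rT) = exp(−0.024·2) = 0.9531
Put-call parity: C − P = S·e^(−qT) − K·e^(−rT) = 80·0.9685 − 60·0.9531 = 77.4800 − 57.1860 = 20.2940
P = C − (C − P) = 21.07 − (20.2940) = 0.7760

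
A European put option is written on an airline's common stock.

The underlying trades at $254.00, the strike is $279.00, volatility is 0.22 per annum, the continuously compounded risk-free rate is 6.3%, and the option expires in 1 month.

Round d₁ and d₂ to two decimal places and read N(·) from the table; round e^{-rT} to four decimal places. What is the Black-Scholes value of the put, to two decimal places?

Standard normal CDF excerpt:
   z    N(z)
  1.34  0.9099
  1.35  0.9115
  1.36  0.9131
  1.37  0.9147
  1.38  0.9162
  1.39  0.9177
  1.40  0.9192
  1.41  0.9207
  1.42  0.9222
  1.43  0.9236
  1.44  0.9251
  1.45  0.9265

$24.42

σ√T = 0.22 × 0.2887 = 0.0635
ln(S/K) + (r + σ²/2)T = ln(254/279) + (0.063 + 0.22²/2)·0.08333 = -0.0939 + 0.0073 = -0.0866
d₁ = -0.0866 / 0.0635 = -1.3638 which rounds to -1.36
d₂ = d₁ − σ√T = -1.3638 − 0.0635 = -1.4273 which rounds to -1.43
exp(−rT) = exp(−0.063·0.08333) = 0.9948
P = 279·0.9948·N(1.43) − 254·N(1.36) = 279·0.9948·0.9236 − 254·0.9131 = 256.3444 − 231.9274 = 24.4170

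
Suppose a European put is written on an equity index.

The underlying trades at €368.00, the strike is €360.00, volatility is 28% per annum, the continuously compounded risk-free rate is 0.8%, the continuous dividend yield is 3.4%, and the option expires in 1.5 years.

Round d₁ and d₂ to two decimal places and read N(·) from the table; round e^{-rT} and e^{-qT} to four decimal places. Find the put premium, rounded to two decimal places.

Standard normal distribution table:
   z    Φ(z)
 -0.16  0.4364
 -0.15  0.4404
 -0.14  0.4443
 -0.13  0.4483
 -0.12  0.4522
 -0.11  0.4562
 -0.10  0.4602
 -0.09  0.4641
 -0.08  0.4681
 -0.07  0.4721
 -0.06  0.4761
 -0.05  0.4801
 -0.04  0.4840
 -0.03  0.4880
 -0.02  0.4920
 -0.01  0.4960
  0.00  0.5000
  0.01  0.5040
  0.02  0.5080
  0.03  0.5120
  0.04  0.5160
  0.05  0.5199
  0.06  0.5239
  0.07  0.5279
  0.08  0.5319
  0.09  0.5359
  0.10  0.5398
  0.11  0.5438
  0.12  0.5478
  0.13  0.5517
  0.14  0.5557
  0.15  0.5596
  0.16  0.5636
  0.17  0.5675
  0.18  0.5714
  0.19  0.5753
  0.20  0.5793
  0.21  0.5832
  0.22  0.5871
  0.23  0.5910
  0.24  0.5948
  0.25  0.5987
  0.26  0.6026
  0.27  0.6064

σ√T = 0.28 × 1.2247 = 0.3429
d₁ = [ln(368/360) + (0.008 − 0.034 + 0.28²/2)·1.5] / 0.3429 = [0.0220 + 0.0198] / 0.3429 = 0.1218 → 0.12
d₂ = d₁ − σ√T = 0.1218 − 0.3429 = -0.2211 → -0.22
e^(−qT) = e^(−0.034·1.5) = 0.9503;  e^(−rT) = e^(−0.008·1.5) = 0.9881
N(−d₂) = N(0.22) = 0.5871;  N(−d₁) = N(-0.12) = 0.4522
P = 360·0.9881·0.5871 − 368·0.9503·0.4522 = 208.8409 − 158.1390 = 50.7018

€50.70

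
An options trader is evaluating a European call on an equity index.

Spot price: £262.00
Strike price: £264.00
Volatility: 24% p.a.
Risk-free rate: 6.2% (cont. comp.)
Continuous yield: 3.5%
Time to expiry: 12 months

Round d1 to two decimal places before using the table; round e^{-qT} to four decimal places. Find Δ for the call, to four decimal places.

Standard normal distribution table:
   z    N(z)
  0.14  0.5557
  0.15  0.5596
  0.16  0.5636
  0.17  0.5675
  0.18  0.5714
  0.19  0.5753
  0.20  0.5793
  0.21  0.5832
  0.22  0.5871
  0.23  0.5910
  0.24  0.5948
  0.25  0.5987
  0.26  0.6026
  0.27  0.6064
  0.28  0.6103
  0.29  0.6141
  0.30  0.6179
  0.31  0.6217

0.5594

T = 1;  σ√T = 0.2400
d₁ = [ln(262/264) + (0.062 − 0.035 + 0.24²/2)·1] / 0.2400 = [-0.0076 + 0.0558] / 0.2400 = 0.2008 ≈ 0.20
N(d₁) = N(0.20) = 0.5793
Δ_call = exp(−qT)·N(d₁) = 0.9656·0.5793 = 0.5594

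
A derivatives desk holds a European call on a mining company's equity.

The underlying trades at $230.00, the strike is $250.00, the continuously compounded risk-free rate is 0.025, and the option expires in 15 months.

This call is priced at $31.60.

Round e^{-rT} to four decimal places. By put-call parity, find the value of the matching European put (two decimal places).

e^(−rT) = e^(−0.025·1.25) = 0.9692
Put-call parity: C − P = S − K·e^(−rT) = 230 − 250·0.9692 = 230 − 242.3000 = -12.3000
P = C − (C − P) = 31.60 − (-12.3000) = 43.9000

$43.90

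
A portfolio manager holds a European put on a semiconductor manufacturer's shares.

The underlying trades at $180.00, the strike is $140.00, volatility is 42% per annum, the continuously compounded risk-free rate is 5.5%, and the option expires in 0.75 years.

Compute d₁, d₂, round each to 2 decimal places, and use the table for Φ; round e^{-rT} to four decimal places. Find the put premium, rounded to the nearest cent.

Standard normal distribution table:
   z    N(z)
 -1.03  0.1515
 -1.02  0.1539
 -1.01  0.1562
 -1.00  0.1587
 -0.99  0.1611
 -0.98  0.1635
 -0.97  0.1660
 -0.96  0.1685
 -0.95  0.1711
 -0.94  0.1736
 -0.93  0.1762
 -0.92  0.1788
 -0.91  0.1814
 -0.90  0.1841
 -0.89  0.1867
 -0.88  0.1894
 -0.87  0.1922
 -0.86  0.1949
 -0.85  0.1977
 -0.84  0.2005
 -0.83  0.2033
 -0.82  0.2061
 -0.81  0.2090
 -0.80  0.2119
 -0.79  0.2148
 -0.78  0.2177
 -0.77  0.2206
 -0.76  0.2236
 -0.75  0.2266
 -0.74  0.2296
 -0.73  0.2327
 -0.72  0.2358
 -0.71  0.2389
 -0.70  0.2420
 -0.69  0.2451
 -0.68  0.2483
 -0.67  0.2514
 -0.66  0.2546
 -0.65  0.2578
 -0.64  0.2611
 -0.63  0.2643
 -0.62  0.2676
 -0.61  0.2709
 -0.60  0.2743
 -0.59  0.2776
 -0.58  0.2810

σ√T = 0.42·√0.75 = 0.3637
ln(S/K) + (r + σ²/2)T = ln(180/140) + (0.055 + 0.42²/2)·0.75 = 0.2513 + 0.1074 = 0.3587
d₁ = 0.3587 / 0.3637 = 0.9862 ⇒ 0.99
d₂ = d₁ − σ√T = 0.9862 − 0.3637 = 0.6225 ⇒ 0.62
e^(−rT) = e^(−0.055·0.75) = 0.9596
P = 140·0.9596·N(-0.62) − 180·N(-0.99) = 140·0.9596·0.2676 − 180·0.1611 = 35.9505 − 28.9980 = 6.9525

$6.95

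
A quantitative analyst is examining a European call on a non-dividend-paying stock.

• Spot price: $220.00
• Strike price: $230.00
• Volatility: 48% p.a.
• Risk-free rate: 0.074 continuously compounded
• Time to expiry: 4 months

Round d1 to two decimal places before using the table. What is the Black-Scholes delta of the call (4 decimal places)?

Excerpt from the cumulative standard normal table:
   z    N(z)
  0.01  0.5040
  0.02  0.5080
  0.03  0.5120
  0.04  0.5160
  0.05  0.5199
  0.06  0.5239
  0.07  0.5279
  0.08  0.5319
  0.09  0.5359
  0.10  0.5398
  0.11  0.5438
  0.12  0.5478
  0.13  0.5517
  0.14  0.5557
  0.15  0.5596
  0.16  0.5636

0.5279

T = 0.3333;  σ√T = 0.2771
d₁ = [ln(220/230) + (0.074 + 0.48²/2)·0.3333] / 0.2771 = [-0.0445 + 0.0631] / 0.2771 = 0.0672 ⇒ 0.07
N(d₁) = N(0.07) = 0.5279
Δ_call = N(d₁) = 0.5279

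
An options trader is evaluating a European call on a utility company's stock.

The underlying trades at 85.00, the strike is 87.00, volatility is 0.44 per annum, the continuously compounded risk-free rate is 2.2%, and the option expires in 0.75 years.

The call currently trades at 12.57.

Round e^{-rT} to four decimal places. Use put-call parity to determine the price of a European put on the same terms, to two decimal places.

e^(−rT) = e^(−0.022·0.75) = 0.9836
Put-call parity: C − P = S − K·e^(−rT) = 85 − 87·0.9836 = 85 − 85.5732 = -0.5732
P = C − (C − P) = 12.57 − (-0.5732) = 13.1432

13.14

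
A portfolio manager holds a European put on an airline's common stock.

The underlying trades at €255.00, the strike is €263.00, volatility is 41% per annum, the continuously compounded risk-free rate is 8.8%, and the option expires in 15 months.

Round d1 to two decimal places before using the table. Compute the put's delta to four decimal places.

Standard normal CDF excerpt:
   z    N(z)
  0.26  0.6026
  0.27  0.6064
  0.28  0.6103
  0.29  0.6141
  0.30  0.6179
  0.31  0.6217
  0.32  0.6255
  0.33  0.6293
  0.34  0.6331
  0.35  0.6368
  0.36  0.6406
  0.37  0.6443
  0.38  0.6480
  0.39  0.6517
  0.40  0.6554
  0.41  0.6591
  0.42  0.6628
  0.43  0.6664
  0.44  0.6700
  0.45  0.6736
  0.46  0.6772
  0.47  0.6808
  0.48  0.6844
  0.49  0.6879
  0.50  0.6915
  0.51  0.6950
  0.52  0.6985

-0.3446

σ√T = 0.41 × 1.1180 = 0.4584
d₁ = [ln(255/263) + (0.088 + 0.41²/2)·1.25] / 0.4584 = [-0.0309 + 0.2151] / 0.4584 = 0.4018 ≈ 0.40
N(d₁) = N(0.40) = 0.6554
Δ_put = N(d₁) − 1 = 0.6554 − 1 = -0.3446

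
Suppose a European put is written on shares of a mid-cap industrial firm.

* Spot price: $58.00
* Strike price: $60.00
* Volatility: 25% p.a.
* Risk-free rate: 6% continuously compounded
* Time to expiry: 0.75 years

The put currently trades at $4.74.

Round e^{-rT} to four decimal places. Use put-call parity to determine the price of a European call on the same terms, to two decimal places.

e^(−rT) = e^(−0.06·0.75) = 0.9560
Put-call parity: C − P = S − K·e^(−rT) = 58 − 60·0.9560 = 58 − 57.3600 = 0.6400
C = P + (C − P) = 4.74 + (0.6400) = 5.3800

$5.38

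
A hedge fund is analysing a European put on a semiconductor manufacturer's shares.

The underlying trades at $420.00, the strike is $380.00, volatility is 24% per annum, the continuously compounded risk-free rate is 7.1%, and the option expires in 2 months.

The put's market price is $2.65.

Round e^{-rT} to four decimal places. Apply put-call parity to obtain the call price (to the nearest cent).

e^(−rT) = e^(−0.071·0.1667) = 0.9882
Put-call parity: C − P = S − K·e^(−rT) = 420 − 380·0.9882 = 420 − 375.5160 = 44.4840
C = P + (C − P) = 2.65 + (44.4840) = 47.1340

$47.13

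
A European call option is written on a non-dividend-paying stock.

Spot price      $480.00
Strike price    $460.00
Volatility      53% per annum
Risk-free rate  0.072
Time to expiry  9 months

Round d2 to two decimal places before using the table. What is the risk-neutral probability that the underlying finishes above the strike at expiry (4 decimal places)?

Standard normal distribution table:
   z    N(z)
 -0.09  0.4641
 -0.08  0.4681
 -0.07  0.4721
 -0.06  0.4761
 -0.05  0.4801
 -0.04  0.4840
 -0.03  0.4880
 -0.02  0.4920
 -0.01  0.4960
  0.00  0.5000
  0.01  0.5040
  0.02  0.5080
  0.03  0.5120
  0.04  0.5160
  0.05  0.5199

0.4920

σ√T = 0.53 × 0.8660 = 0.4590
ln(S/K) + (r + σ²/2)T = ln(480/460) + (0.072 + 0.53²/2)·0.75 = 0.0426 + 0.1593 = 0.2019
d₁ = 0.2019 / 0.4590 = 0.4399 ≈ 0.44
d₂ = d₁ − σ√T = 0.4399 − 0.4590 = -0.0191 ≈ -0.02
Pr(exercise) under Q = N(d₂) = 0.4920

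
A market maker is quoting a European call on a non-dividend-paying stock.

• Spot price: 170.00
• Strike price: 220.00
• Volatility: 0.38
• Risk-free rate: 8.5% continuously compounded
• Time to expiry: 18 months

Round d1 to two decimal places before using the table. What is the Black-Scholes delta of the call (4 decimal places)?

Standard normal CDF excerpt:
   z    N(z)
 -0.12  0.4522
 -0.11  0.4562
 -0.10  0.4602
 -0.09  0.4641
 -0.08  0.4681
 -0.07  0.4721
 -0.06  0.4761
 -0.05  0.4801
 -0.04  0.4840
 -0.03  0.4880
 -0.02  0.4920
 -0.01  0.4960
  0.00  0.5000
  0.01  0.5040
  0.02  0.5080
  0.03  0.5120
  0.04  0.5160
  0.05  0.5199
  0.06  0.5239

σ√T = 0.38·√1.5 = 0.4654
d₁ = [ln(170/220) + (0.085 + 0.38²/2)·1.5] / 0.4654 = [-0.2578 + 0.2358] / 0.4654 = -0.0473 ≈ -0.05
N(d₁) = N(-0.05) = 0.4801
Δ_call = N(d₁) = 0.4801

0.4801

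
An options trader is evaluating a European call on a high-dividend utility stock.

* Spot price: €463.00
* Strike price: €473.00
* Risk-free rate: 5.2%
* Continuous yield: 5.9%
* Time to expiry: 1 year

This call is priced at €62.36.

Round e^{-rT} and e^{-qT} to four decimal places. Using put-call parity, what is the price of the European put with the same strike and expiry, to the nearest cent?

€74.91

e^(−qT) = e^(−0.059·1) = 0.9427;  e^(−rT) = e^(−0.052·1) = 0.9493
Put-call parity: C − P = S·e^(−qT) − K·e^(−rT) = 463·0.9427 − 473·0.9493 = 436.4701 − 449.0189 = -12.5488
P = C − (C − P) = 62.36 − (-12.5488) = 74.9088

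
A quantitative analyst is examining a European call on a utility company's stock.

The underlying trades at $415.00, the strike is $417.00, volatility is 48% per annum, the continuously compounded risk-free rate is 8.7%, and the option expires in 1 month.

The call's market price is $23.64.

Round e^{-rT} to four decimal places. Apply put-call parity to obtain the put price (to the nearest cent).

$22.64

e^(−rT) = e^(−0.087·0.08333) = 0.9928
Put-call parity: C − P = S − K·e^(−rT) = 415 − 417·0.9928 = 415 − 413.9976 = 1.0024
P = C − (C − P) = 23.64 − (1.0024) = 22.6376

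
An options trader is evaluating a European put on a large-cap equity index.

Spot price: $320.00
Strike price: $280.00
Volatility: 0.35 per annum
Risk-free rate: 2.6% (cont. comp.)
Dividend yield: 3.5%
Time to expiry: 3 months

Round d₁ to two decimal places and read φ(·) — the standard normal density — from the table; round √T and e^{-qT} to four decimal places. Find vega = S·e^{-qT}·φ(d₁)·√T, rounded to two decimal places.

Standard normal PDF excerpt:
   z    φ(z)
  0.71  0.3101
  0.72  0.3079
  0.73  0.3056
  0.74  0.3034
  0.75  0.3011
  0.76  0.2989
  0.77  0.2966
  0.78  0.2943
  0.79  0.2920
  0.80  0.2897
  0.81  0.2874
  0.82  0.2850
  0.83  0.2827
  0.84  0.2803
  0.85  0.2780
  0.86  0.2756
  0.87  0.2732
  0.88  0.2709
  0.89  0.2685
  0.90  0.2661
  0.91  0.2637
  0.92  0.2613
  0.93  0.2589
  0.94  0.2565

T = 0.25;  σ√T = 0.1750
d₁ = [ln(320/280) + (0.026 − 0.035 + 0.35²/2)·0.25] / 0.1750 = [0.1335 + 0.0131] / 0.1750 = 0.8377 which rounds to 0.84
√T = √0.25 = 0.5000
φ(d₁) = φ(0.84) = 0.2803
exp(−qT) = exp(−0.035·0.25) = 0.9913
vega = S·exp(−qT)·φ(d₁)·√T = 320·0.9913·0.2803·0.5000 = 44.4578

44.46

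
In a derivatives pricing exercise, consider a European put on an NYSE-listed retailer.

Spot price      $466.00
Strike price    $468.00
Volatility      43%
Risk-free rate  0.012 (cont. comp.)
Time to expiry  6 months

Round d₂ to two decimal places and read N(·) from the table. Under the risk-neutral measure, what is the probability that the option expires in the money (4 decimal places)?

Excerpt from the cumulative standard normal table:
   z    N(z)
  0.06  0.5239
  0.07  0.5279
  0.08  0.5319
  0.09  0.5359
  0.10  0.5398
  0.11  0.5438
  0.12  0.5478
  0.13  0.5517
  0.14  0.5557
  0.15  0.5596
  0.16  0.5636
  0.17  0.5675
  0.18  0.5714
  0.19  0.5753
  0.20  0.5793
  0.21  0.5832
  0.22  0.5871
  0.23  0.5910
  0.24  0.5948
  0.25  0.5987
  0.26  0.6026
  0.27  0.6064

0.5596

T = 0.5;  σ√T = 0.3041
ln(S/K) + (r + σ²/2)T = ln(466/468) + (0.012 + 0.43²/2)·0.5 = -0.0043 + 0.0522 = 0.0479
d₁ = 0.0479 / 0.3041 = 0.1577 which rounds to 0.16
d₂ = d₁ − σ√T = 0.1577 − 0.3041 = -0.1464 which rounds to -0.15
Risk-neutral Pr[S_T < K] = N(−d₂) = N(0.15) = 0.5596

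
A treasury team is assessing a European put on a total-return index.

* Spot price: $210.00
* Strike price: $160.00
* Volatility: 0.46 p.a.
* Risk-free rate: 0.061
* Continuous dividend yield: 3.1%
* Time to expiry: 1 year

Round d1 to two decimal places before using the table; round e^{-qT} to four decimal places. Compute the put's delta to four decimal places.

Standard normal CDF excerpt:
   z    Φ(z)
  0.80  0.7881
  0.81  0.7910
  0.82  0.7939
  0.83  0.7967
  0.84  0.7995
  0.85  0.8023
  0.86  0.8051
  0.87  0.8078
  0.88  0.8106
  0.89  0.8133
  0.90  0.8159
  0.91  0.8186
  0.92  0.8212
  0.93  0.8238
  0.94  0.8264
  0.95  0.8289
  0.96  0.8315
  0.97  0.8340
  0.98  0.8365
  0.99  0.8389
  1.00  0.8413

σ√T = 0.46 × 1.0000 = 0.4600
d₁ = [ln(210/160) + (0.061 − 0.031 + 0.46²/2)·1] / 0.4600 = [0.2719 + 0.1358] / 0.4600 = 0.8864 which rounds to 0.89
N(d₁) = N(0.89) = 0.8133
Δ_put = exp(−qT)·(N(d₁) − 1) = 0.9695·(0.8133 − 1) = -0.1810

-0.1810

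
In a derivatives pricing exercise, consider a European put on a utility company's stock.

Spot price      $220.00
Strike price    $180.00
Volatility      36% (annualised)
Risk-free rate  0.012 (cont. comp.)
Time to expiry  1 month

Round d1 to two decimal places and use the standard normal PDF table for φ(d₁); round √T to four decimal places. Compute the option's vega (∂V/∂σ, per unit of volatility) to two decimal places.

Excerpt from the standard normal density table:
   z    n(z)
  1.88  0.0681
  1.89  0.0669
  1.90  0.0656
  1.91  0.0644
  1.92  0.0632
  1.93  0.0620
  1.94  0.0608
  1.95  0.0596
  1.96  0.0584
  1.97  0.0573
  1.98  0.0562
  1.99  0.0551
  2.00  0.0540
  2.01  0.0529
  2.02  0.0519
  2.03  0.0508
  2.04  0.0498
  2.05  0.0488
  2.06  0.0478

3.50

σ√T = 0.36 × 0.2887 = 0.1039
d₁ = [ln(220/180) + (0.012 + 0.36²/2)·0.08333] / 0.1039 = [0.2007 + 0.0064] / 0.1039 = 1.9925 ≈ 1.99
√T = √0.08333 = 0.2887
φ(d₁) = φ(1.99) = 0.0551
vega = S·φ(d₁)·√T = 220·0.0551·0.2887 = 3.4996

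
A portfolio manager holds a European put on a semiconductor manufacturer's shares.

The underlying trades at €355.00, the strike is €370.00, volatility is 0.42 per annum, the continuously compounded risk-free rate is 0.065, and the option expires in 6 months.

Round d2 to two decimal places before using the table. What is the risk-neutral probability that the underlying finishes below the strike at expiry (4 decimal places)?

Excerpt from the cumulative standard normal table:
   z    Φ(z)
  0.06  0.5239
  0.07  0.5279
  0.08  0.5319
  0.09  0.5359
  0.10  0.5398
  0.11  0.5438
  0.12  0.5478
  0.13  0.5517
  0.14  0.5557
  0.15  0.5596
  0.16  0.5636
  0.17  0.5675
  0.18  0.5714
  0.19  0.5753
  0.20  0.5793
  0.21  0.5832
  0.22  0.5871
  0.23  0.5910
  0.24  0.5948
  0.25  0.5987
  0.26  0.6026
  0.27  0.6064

σ√T = 0.42 × 0.7071 = 0.2970
d₁ = [ln(355/370) + (0.065 + ½·0.42²)·0.5] / (σ√T) = (-0.0414 + 0.0766) / 0.2970 = 0.1186 which rounds to 0.12
d₂ = 0.1186 − 0.2970 = -0.1784 which rounds to -0.18
Pr(exercise) under Q = N(−d₂) = N(0.18) = 0.5714

0.5714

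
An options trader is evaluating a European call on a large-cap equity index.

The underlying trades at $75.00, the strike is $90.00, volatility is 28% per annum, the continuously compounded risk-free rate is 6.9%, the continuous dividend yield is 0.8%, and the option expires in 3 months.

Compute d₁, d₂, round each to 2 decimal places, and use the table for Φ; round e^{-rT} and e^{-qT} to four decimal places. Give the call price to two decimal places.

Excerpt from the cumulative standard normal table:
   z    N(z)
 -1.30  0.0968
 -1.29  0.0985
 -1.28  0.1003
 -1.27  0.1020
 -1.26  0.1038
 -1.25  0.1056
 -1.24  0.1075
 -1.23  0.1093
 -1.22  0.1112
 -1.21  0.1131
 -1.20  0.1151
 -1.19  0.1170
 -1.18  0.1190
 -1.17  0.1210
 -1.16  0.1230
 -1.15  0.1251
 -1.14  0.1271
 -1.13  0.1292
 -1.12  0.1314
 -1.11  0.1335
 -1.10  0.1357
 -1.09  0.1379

σ√T = 0.28 × 0.5000 = 0.1400
d₁ = [ln(75/90) + (0.069 − 0.008 + ½·0.28²)·0.25] / (σ√T) = (-0.1823 + 0.0251) / 0.1400 = -1.1234 → -1.12
d₂ = -1.1234 − 0.1400 = -1.2634 → -1.26
e^(−qT) = e^(−0.008·0.25) = 0.9980;  e^(−rT) = e^(−0.069·0.25) = 0.9829
N(d₁) = N(-1.12) = 0.1314;  N(d₂) = N(-1.26) = 0.1038
C = 75·0.9980·0.1314 − 90·0.9829·0.1038 = 9.8353 − 9.1823 = 0.6530

$0.65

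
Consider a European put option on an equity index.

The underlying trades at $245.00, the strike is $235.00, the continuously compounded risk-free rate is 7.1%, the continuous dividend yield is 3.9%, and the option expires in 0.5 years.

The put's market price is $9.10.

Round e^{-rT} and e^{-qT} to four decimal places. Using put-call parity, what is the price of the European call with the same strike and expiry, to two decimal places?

exp(−qT) = exp(−0.039·0.5) = 0.9807;  exp(−rT) = exp(−0.071·0.5) = 0.9651
Put-call parity: C − P = S·e^(−qT) − K·e^(−rT) = 245·0.9807 − 235·0.9651 = 240.2715 − 226.7985 = 13.4730
C = P + (C − P) = 9.10 + (13.4730) = 22.5730

$22.57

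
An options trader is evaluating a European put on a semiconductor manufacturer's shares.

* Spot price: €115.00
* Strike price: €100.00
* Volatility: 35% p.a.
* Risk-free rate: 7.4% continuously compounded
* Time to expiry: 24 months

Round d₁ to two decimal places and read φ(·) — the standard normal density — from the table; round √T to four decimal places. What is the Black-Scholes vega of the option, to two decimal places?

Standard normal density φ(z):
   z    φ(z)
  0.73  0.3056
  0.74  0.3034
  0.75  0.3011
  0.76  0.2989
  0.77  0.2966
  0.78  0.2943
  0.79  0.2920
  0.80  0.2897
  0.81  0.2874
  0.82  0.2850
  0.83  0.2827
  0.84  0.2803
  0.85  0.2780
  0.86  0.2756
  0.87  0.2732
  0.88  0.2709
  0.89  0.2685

45.98

T = 2;  σ√T = 0.4950
d₁ = [ln(115/100) + (0.074 + 0.35²/2)·2] / 0.4950 = [0.1398 + 0.2705] / 0.4950 = 0.8289 → 0.83
√T = √2 = 1.4142
φ(d₁) = φ(0.83) = 0.2827
vega = S·φ(d₁)·√T = 115·0.2827·1.4142 = 45.9763
(Call and put vega coincide under Black-Scholes.)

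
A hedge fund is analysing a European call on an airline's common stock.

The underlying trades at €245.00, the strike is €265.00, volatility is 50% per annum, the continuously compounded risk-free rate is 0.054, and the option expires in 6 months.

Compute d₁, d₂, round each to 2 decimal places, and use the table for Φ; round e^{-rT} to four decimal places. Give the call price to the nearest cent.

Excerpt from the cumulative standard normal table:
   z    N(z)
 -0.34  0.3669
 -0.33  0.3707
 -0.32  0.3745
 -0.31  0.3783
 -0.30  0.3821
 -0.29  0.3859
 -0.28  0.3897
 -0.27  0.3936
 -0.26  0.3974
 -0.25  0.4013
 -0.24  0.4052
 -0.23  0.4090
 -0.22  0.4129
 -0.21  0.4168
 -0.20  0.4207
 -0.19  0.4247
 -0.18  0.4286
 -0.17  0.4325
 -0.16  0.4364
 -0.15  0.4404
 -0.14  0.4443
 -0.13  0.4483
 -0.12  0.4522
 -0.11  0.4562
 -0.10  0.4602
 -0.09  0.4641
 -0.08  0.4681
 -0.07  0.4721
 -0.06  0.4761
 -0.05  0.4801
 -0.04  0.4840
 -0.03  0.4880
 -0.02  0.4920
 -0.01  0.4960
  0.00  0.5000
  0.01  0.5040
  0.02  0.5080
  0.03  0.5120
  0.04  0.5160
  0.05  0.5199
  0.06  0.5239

€28.84

σ√T = 0.5 × 0.7071 = 0.3536
d₁ = [ln(245/265) + (0.054 + 0.5²/2)·0.5] / 0.3536 = [-0.0785 + 0.0895] / 0.3536 = 0.0312 ⇒ 0.03
d₂ = d₁ − σ√T = 0.0312 − 0.3536 = -0.3224 ⇒ -0.32
exp(−rT) = exp(−0.054·0.5) = 0.9734
C = 245·N(0.03) − 265·0.9734·N(-0.32) = 245·0.5120 − 265·0.9734·0.3745 = 125.4400 − 96.6026 = 28.8374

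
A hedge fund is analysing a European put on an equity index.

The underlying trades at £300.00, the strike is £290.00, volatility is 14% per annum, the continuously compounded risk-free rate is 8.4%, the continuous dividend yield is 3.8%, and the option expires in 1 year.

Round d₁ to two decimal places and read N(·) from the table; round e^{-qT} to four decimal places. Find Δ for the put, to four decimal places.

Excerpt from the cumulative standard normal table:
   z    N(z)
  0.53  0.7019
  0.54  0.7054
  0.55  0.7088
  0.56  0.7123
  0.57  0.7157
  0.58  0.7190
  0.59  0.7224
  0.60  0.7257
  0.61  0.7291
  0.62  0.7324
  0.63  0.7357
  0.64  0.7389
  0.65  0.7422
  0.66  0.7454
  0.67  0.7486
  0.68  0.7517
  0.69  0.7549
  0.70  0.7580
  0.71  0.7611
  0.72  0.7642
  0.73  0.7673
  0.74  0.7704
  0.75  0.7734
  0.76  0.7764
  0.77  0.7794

-0.2514

T = 1;  σ√T = 0.1400
d₁ = [ln(300/290) + (0.084 − 0.038 + ½·0.14²)·1] / (σ√T) = (0.0339 + 0.0558) / 0.1400 = 0.6407 ⇒ 0.64
N(d₁) = N(0.64) = 0.7389
Δ_put = e^(−qT)·(N(d₁) − 1) = 0.9627·(0.7389 − 1) = -0.2514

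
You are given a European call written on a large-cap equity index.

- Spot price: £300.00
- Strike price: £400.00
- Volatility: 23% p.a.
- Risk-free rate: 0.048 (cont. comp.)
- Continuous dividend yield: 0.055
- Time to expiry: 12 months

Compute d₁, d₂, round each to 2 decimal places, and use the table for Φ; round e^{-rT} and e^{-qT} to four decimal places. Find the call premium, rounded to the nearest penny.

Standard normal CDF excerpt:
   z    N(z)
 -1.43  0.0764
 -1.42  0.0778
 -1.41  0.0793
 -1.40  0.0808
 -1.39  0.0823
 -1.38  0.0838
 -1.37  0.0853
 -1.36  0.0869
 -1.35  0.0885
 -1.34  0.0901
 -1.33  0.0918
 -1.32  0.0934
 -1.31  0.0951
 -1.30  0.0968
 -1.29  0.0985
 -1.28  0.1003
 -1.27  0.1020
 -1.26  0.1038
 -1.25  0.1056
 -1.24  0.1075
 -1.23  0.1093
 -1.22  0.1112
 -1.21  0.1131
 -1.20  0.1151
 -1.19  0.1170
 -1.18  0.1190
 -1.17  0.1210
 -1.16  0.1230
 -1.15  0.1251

£3.55

σ√T = 0.23·√1 = 0.2300
d₁ = [ln(300/400) + (0.048 − 0.055 + 0.23²/2)·1] / 0.2300 = [-0.2877 + 0.0195] / 0.2300 = -1.1662 ⇒ -1.17
d₂ = d₁ − σ√T = -1.1662 − 0.2300 = -1.3962 ⇒ -1.40
e^(−qT) = e^(−0.055·1) = 0.9465;  e^(−rT) = e^(−0.048·1) = 0.9531
C = 300·0.9465·N(-1.17) − 400·0.9531·N(-1.40) = 300·0.9465·0.1210 − 400·0.9531·0.0808 = 34.3579 − 30.8042 = 3.5538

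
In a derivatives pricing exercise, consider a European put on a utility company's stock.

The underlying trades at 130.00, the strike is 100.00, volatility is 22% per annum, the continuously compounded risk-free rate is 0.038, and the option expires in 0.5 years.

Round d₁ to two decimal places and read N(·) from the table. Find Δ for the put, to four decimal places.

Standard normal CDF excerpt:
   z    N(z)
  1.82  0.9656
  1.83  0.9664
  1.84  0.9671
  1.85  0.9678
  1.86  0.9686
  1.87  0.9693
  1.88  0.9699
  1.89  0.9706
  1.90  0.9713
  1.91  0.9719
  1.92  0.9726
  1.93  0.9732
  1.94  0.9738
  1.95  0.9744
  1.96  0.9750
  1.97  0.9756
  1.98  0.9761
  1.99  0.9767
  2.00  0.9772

-0.0294

σ√T = 0.22 × 0.7071 = 0.1556
ln(S/K) + (r + σ²/2)T = ln(130/100) + (0.038 + 0.22²/2)·0.5 = 0.2624 + 0.0311 = 0.2935
d₁ = 0.2935 / 0.1556 = 1.8865 ≈ 1.89
N(d₁) = N(1.89) = 0.9706
Δ_put = N(d₁) − 1 = 0.9706 − 1 = -0.0294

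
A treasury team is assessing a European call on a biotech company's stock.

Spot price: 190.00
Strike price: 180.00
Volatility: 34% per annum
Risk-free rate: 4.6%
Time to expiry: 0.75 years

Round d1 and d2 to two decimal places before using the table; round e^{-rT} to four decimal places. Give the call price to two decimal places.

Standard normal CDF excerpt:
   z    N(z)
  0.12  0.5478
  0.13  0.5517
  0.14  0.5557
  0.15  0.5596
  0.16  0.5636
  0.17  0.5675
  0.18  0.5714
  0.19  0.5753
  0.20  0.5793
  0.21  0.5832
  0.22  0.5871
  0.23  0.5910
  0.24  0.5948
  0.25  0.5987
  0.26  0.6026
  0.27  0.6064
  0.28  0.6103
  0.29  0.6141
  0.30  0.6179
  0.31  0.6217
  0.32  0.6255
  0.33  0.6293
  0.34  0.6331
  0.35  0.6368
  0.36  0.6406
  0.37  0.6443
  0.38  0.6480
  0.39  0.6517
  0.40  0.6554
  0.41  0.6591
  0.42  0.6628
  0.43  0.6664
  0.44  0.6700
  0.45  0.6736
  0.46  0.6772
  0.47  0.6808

30.67

T = 0.75;  σ√T = 0.2944
ln(S/K) + (r + σ²/2)T = ln(190/180) + (0.046 + 0.34²/2)·0.75 = 0.0541 + 0.0779 = 0.1319
d₁ = 0.1319 / 0.2944 = 0.4480 → 0.45
d₂ = d₁ − σ√T = 0.4480 − 0.2944 = 0.1536 → 0.15
exp(−rT) = exp(−0.046·0.75) = 0.9661
N(d₁) = N(0.45) = 0.6736;  N(d₂) = N(0.15) = 0.5596
C = 190·0.6736 − 180·0.9661·0.5596 = 127.9840 − 97.3133 = 30.6707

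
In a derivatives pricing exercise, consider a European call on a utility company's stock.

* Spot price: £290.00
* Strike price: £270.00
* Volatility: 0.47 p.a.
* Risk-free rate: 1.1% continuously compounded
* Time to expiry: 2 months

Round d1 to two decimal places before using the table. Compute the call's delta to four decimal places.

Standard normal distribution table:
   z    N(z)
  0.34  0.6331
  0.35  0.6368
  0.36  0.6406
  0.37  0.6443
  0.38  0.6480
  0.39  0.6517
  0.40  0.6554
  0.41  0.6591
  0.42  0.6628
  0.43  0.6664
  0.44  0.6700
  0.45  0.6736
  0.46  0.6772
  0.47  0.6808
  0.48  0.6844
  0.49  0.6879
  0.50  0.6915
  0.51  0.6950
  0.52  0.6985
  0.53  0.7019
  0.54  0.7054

0.6844

σ√T = 0.47·√0.1667 = 0.1919
d₁ = [ln(290/270) + (0.011 + 0.47²/2)·0.1667] / 0.1919 = [0.0715 + 0.0202] / 0.1919 = 0.4779 which rounds to 0.48
N(d₁) = N(0.48) = 0.6844
Δ_call = N(d₁) = 0.6844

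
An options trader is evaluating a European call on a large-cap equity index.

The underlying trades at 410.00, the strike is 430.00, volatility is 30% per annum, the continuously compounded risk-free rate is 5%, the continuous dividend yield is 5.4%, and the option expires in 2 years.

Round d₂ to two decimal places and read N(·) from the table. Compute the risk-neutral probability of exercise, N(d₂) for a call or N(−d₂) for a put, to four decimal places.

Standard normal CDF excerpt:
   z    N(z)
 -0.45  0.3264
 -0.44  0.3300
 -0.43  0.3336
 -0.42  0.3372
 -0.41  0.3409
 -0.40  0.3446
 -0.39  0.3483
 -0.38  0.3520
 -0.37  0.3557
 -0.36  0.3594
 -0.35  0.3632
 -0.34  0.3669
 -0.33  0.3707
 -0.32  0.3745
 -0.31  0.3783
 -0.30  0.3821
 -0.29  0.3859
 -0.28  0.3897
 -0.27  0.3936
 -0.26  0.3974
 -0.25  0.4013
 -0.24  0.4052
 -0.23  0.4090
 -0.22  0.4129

σ√T = 0.3 × 1.4142 = 0.4243
ln(S/K) + (r − q + σ²/2)T = ln(410/430) + (0.05 − 0.054 + 0.3²/2)·2 = -0.0476 + 0.0820 = 0.0344
d₁ = 0.0344 / 0.4243 = 0.0810 ≈ 0.08
d₂ = d₁ − σ√T = 0.0810 − 0.4243 = -0.3432 ≈ -0.34
Risk-neutral Pr[S_T > K] = N(d₂) = N(-0.34) = 0.3669

0.3669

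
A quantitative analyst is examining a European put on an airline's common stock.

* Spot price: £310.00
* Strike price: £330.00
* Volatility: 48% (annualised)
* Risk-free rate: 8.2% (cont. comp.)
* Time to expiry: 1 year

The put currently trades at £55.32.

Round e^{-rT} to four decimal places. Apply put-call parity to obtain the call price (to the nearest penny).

exp(−rT) = exp(−0.082·1) = 0.9213
Put-call parity: C − P = S − K·e^(−rT) = 310 − 330·0.9213 = 310 − 304.0290 = 5.9710
C = P + (C − P) = 55.32 + (5.9710) = 61.2910

£61.29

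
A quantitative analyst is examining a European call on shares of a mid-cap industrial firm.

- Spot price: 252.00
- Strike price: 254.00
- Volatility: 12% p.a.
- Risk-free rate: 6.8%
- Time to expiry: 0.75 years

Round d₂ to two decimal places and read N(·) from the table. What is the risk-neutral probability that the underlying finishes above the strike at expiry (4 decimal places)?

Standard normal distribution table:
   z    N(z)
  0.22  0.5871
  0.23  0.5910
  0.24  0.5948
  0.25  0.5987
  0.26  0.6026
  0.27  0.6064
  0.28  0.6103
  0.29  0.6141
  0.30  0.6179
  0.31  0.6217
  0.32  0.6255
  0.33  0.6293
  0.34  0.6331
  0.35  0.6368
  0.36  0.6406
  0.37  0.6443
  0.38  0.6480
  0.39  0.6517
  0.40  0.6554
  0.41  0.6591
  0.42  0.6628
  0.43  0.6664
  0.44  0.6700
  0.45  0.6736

0.6406

T = 0.75;  σ√T = 0.1039
d₁ = [ln(252/254) + (0.068 + ½·0.12²)·0.75] / (σ√T) = (-0.0079 + 0.0564) / 0.1039 = 0.4666 which rounds to 0.47
d₂ = 0.4666 − 0.1039 = 0.3627 which rounds to 0.36
Risk-neutral Pr[S_T > K] = N(d₂) = N(0.36) = 0.6406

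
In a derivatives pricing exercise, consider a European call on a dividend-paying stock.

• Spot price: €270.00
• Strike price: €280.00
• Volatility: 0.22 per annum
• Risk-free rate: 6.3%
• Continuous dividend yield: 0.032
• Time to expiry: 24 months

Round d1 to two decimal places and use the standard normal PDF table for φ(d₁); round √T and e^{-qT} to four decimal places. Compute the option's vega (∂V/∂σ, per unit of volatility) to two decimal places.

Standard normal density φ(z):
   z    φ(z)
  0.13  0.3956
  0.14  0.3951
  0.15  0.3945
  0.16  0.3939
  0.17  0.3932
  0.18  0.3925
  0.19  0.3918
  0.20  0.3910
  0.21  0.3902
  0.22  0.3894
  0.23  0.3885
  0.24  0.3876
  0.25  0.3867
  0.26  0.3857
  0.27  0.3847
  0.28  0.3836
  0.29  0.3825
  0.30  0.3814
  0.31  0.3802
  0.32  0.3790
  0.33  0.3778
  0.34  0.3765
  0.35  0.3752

138.82

σ√T = 0.22·√2 = 0.3111
ln(S/K) + (r − q + σ²/2)T = ln(270/280) + (0.063 − 0.032 + 0.22²/2)·2 = -0.0364 + 0.1104 = 0.0740
d₁ = 0.0740 / 0.3111 = 0.2379 which rounds to 0.24
√T = √2 = 1.4142
φ(d₁) = φ(0.24) = 0.3876
exp(−qT) = exp(−0.032·2) = 0.9380
vega = S·exp(−qT)·φ(d₁)·√T = 270·0.9380·0.3876·1.4142 = 138.8229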